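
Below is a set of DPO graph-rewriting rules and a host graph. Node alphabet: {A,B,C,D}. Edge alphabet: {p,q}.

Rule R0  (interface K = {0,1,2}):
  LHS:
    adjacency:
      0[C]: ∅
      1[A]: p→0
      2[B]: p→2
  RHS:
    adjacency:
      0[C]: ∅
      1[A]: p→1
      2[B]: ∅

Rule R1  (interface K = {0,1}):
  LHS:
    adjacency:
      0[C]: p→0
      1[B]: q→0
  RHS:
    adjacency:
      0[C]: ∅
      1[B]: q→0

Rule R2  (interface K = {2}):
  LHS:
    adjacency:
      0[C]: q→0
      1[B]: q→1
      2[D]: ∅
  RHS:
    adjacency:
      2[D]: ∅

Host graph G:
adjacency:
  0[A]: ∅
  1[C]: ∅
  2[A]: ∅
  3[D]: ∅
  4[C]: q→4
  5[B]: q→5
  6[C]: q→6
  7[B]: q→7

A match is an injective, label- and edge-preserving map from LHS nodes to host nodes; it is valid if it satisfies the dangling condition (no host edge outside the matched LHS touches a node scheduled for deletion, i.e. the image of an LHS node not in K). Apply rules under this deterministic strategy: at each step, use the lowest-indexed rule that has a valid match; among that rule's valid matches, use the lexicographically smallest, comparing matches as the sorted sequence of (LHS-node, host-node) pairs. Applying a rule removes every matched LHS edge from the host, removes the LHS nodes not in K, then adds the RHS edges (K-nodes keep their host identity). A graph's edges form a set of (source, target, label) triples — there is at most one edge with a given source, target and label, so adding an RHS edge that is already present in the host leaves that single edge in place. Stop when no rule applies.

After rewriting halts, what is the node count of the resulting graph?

Answer: 4

Derivation:
[0] host  ⇒  8 nodes, 4 edges  {4-q->4 5-q->5 6-q->6 7-q->7}
[1] R2 @ {0↦4, 1↦5, 2↦3}  ⇒  6 nodes, 2 edges  {6-q->6 7-q->7}
[2] R2 @ {0↦6, 1↦7, 2↦3}  ⇒  4 nodes, 0 edges  {∅}
halt: no rule applies after step 2
NF nodes: {0:A, 1:C, 2:A, 3:D}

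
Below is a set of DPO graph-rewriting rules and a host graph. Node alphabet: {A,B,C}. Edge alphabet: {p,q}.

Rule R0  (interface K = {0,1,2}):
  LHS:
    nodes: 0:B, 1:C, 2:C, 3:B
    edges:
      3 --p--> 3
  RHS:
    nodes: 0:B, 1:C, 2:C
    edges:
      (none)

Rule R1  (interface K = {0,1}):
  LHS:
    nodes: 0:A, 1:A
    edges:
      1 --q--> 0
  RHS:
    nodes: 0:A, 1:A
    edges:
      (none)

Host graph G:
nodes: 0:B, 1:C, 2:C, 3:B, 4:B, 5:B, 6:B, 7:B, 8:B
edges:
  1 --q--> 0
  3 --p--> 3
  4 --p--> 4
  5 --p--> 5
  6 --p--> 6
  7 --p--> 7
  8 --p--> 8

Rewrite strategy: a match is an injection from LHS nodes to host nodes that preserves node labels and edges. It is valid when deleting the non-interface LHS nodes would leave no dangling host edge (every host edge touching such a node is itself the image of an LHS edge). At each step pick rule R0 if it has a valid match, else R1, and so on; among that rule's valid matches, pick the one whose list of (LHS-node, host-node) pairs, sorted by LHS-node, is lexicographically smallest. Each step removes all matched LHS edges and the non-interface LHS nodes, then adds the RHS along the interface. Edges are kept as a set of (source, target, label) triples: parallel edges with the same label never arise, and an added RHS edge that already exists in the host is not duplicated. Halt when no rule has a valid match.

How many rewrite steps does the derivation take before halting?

start.  V:9 E:7  edges: 1-q->0 3-p->3 4-p->4 5-p->5 6-p->6 7-p->7 8-p->8
1. fire R0 via {0↦0, 1↦1, 2↦2, 3↦3}  →  V:8 E:6  edges: 1-q->0 4-p->4 5-p->5 6-p->6 7-p->7 8-p->8
2. fire R0 via {0↦0, 1↦1, 2↦2, 3↦4}  →  V:7 E:5  edges: 1-q->0 5-p->5 6-p->6 7-p->7 8-p->8
3. fire R0 via {0↦0, 1↦1, 2↦2, 3↦5}  →  V:6 E:4  edges: 1-q->0 6-p->6 7-p->7 8-p->8
4. fire R0 via {0↦0, 1↦1, 2↦2, 3↦6}  →  V:5 E:3  edges: 1-q->0 7-p->7 8-p->8
5. fire R0 via {0↦0, 1↦1, 2↦2, 3↦7}  →  V:4 E:2  edges: 1-q->0 8-p->8
6. fire R0 via {0↦0, 1↦1, 2↦2, 3↦8}  →  V:3 E:1  edges: 1-q->0
final graph: no rule applies after step 6

Answer: 6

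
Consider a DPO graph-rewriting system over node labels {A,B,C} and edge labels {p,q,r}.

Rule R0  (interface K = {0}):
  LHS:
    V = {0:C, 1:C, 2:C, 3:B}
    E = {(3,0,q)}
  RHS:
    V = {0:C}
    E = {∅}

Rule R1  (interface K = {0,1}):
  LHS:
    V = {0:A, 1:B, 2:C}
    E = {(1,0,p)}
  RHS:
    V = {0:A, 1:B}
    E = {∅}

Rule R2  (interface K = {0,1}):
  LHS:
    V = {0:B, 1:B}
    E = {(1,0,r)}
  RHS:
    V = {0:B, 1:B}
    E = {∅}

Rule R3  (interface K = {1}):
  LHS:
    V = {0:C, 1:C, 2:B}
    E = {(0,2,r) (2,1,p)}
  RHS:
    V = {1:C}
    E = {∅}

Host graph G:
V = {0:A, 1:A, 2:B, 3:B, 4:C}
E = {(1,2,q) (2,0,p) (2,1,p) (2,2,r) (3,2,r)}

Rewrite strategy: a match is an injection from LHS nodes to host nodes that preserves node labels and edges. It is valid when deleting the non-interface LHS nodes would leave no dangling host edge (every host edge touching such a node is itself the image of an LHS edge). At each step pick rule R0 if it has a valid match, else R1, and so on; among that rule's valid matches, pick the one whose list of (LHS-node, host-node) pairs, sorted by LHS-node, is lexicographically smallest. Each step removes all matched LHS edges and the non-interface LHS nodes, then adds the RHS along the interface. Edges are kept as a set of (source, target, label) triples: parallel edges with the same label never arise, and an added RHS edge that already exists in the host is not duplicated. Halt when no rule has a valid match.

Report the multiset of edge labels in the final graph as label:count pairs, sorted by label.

[0] host  ⇒  5 nodes, 5 edges  {1-q->2 2-p->0 2-p->1 2-r->2 3-r->2}
[1] R1 @ {0↦0, 1↦2, 2↦4}  ⇒  4 nodes, 4 edges  {1-q->2 2-p->1 2-r->2 3-r->2}
[2] R2 @ {0↦2, 1↦3}  ⇒  4 nodes, 3 edges  {1-q->2 2-p->1 2-r->2}
final graph: no rule applies after step 2
NF edges: [(1, 2, 'q'), (2, 1, 'p'), (2, 2, 'r')]

Answer: p:1 q:1 r:1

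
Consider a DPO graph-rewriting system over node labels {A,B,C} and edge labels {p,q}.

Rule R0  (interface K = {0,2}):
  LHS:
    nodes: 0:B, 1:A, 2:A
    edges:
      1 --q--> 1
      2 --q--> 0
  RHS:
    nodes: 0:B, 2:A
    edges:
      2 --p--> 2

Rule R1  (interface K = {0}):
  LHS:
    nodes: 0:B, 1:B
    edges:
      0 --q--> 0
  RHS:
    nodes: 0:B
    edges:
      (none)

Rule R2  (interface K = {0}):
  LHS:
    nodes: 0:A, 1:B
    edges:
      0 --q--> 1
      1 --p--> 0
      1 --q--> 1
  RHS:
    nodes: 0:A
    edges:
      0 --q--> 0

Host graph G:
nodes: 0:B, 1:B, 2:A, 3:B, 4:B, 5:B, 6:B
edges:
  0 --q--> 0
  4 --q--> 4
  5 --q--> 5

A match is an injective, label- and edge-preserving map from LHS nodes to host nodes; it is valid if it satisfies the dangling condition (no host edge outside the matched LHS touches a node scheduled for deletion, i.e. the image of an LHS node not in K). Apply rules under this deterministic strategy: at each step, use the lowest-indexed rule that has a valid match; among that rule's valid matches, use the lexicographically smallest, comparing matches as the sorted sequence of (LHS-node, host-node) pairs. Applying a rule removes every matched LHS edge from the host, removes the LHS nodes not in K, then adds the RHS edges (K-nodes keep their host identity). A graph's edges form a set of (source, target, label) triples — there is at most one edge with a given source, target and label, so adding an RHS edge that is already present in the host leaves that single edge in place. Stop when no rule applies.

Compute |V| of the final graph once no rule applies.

start.  V:7 E:3  edges: 0-q->0 4-q->4 5-q->5
1. fire R1 via {0↦0, 1↦1}  →  V:6 E:2  edges: 4-q->4 5-q->5
2. fire R1 via {0↦4, 1↦0}  →  V:5 E:1  edges: 5-q->5
3. fire R1 via {0↦5, 1↦3}  →  V:4 E:0  edges: ∅
halt: no rule applies after step 3
NF nodes: {2:A, 4:B, 5:B, 6:B}

Answer: 4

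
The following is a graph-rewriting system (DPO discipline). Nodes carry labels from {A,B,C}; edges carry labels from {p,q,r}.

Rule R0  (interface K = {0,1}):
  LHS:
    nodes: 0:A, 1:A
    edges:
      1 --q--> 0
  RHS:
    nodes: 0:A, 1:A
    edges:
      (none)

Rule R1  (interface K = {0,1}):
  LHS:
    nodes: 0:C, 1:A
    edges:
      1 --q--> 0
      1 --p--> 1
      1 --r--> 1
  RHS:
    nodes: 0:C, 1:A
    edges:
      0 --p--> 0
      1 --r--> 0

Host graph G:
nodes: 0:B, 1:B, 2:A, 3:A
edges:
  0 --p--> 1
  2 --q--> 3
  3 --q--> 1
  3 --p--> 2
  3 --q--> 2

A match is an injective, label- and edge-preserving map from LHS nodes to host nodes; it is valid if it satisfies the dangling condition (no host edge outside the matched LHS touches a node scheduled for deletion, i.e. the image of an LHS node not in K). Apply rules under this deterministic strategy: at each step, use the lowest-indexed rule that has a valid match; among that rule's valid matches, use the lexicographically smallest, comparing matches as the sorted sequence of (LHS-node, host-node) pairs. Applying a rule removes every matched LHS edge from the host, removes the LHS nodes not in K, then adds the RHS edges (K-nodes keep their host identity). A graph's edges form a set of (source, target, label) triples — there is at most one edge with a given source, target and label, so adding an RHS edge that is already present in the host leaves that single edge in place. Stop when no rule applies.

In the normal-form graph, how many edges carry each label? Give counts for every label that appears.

Answer: p:2 q:1

Derivation:
[0] host  ⇒  4 nodes, 5 edges  {0-p->1 2-q->3 3-q->1 3-p->2 3-q->2}
[1] R0 @ {0↦2, 1↦3}  ⇒  4 nodes, 4 edges  {0-p->1 2-q->3 3-q->1 3-p->2}
[2] R0 @ {0↦3, 1↦2}  ⇒  4 nodes, 3 edges  {0-p->1 3-q->1 3-p->2}
final graph: no rule applies after step 2
NF edges: [(0, 1, 'p'), (3, 1, 'q'), (3, 2, 'p')]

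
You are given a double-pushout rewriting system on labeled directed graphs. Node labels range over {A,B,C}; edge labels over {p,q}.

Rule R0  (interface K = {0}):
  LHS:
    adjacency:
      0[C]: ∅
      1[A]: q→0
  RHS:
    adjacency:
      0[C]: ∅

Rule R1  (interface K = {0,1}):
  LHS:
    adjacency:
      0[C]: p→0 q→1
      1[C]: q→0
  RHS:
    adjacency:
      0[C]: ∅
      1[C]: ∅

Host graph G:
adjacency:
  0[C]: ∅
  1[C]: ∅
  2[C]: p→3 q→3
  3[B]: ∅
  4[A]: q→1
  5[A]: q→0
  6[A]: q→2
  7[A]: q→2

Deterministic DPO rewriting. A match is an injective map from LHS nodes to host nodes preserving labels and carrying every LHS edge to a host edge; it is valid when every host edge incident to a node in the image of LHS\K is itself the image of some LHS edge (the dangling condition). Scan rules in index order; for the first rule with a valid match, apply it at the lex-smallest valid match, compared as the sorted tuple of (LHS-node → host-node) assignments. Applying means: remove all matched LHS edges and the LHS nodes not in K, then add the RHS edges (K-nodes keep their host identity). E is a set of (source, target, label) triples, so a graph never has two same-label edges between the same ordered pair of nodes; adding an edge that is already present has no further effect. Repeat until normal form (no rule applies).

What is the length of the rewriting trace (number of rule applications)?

start.  V:8 E:6  edges: 2-p->3 2-q->3 4-q->1 5-q->0 6-q->2 7-q->2
1. fire R0 via {0↦0, 1↦5}  →  V:7 E:5  edges: 2-p->3 2-q->3 4-q->1 6-q->2 7-q->2
2. fire R0 via {0↦1, 1↦4}  →  V:6 E:4  edges: 2-p->3 2-q->3 6-q->2 7-q->2
3. fire R0 via {0↦2, 1↦6}  →  V:5 E:3  edges: 2-p->3 2-q->3 7-q->2
4. fire R0 via {0↦2, 1↦7}  →  V:4 E:2  edges: 2-p->3 2-q->3
normal form: no rule applies after step 4

Answer: 4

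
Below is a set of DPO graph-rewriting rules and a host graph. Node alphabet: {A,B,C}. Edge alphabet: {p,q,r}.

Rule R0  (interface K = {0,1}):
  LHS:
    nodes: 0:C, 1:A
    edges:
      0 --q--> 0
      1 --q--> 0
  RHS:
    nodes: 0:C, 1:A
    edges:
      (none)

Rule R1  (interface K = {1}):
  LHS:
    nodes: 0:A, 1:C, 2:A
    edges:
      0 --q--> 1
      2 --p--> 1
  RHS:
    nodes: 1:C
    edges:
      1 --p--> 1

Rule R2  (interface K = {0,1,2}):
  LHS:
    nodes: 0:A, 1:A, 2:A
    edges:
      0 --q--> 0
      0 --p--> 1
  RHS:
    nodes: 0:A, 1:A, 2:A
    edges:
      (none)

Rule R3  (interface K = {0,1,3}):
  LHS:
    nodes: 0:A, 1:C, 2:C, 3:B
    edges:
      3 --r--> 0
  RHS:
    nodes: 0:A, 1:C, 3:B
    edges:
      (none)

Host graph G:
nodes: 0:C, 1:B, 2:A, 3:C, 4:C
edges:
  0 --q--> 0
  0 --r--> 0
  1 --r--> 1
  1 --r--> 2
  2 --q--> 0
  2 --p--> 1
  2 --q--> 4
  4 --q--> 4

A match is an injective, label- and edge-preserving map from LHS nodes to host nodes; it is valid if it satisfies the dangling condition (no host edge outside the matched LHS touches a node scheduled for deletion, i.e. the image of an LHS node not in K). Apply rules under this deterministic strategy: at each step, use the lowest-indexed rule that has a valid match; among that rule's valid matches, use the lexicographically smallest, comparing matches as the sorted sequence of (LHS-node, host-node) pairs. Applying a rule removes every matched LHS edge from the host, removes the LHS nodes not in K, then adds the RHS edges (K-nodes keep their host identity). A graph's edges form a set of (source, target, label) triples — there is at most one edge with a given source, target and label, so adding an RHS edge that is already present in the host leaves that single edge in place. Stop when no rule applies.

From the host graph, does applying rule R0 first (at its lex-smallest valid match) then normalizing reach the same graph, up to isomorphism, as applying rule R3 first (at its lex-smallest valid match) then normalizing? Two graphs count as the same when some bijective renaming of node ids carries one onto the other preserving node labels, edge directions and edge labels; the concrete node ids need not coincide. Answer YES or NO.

branch R0-first: apply at {0↦0, 1↦2} → |E|=6, then 2 more step(s) → NF |V|=4 |E|=3 V={0:C, 1:B, 2:A, 4:C} E=0-r->0 1-r->1 2-p->1
branch R3-first: apply at {0↦2, 1↦0, 2↦3, 3↦1} → |E|=7, then 2 more step(s) → NF |V|=4 |E|=3 V={0:C, 1:B, 2:A, 4:C} E=0-r->0 1-r->1 2-p->1
graphs isomorphic (equal up to label-preserving node renaming)

Answer: YES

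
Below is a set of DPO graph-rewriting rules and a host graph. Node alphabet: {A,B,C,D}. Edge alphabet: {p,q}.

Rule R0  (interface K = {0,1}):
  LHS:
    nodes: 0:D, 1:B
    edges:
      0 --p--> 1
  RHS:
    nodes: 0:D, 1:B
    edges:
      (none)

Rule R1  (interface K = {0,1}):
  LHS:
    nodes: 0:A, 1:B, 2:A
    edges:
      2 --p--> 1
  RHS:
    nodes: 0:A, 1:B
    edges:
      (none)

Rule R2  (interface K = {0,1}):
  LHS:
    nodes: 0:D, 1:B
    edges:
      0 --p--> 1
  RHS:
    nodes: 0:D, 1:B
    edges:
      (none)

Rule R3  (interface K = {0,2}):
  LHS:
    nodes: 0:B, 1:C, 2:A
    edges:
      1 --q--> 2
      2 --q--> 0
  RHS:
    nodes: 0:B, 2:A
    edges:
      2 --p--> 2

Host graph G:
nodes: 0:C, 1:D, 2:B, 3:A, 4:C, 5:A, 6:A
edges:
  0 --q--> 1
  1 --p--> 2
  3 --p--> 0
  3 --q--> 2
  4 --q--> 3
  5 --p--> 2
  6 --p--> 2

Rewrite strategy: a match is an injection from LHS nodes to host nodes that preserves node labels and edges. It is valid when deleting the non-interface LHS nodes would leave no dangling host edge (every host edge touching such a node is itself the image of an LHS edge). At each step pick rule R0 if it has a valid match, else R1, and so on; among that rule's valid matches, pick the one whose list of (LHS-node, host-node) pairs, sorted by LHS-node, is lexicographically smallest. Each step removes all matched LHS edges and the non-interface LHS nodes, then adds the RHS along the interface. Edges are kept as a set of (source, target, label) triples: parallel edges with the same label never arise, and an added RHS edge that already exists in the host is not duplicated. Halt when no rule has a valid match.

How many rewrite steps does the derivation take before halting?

[0] host  ⇒  7 nodes, 7 edges  {0-q->1 1-p->2 3-p->0 3-q->2 4-q->3 5-p->2 6-p->2}
[1] R0 @ {0↦1, 1↦2}  ⇒  7 nodes, 6 edges  {0-q->1 3-p->0 3-q->2 4-q->3 5-p->2 6-p->2}
[2] R1 @ {0↦3, 1↦2, 2↦5}  ⇒  6 nodes, 5 edges  {0-q->1 3-p->0 3-q->2 4-q->3 6-p->2}
[3] R1 @ {0↦3, 1↦2, 2↦6}  ⇒  5 nodes, 4 edges  {0-q->1 3-p->0 3-q->2 4-q->3}
[4] R3 @ {0↦2, 1↦4, 2↦3}  ⇒  4 nodes, 3 edges  {0-q->1 3-p->0 3-p->3}
final graph: no rule applies after step 4

Answer: 4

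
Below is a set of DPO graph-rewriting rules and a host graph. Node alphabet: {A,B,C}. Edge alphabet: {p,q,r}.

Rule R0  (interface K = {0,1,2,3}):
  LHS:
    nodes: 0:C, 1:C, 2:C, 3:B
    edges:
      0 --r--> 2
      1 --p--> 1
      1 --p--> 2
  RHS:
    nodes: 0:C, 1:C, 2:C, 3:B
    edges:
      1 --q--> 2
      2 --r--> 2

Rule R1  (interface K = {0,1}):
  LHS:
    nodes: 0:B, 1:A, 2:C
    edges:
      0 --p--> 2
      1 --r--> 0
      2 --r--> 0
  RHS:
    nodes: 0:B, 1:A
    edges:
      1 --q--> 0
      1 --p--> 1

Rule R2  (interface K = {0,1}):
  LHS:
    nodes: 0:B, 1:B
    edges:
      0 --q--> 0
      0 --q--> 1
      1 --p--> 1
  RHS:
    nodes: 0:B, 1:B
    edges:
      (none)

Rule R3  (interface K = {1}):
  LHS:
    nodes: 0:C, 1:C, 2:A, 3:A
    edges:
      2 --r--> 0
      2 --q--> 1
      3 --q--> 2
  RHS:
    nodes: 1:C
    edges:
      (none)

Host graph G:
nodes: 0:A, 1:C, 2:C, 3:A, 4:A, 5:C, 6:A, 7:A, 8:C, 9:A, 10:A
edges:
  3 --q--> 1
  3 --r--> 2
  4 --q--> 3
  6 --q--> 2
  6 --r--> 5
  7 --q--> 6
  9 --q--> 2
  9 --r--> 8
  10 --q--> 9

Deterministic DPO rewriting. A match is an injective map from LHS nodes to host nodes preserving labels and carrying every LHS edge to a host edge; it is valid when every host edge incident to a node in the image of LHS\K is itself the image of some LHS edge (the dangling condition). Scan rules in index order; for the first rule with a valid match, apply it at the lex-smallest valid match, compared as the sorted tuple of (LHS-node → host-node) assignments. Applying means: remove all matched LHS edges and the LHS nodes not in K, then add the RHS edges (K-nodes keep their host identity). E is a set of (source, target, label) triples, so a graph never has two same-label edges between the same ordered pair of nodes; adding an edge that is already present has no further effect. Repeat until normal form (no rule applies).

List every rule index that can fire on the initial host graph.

R0: no valid match — LHS pattern not found
R1: no valid match — LHS pattern not found
R2: no valid match — LHS pattern not found
R3: 2 valid matches — {0↦5, 1↦2, 2↦6, 3↦7}, {0↦8, 1↦2, 2↦9, 3↦10}

Answer: [R3]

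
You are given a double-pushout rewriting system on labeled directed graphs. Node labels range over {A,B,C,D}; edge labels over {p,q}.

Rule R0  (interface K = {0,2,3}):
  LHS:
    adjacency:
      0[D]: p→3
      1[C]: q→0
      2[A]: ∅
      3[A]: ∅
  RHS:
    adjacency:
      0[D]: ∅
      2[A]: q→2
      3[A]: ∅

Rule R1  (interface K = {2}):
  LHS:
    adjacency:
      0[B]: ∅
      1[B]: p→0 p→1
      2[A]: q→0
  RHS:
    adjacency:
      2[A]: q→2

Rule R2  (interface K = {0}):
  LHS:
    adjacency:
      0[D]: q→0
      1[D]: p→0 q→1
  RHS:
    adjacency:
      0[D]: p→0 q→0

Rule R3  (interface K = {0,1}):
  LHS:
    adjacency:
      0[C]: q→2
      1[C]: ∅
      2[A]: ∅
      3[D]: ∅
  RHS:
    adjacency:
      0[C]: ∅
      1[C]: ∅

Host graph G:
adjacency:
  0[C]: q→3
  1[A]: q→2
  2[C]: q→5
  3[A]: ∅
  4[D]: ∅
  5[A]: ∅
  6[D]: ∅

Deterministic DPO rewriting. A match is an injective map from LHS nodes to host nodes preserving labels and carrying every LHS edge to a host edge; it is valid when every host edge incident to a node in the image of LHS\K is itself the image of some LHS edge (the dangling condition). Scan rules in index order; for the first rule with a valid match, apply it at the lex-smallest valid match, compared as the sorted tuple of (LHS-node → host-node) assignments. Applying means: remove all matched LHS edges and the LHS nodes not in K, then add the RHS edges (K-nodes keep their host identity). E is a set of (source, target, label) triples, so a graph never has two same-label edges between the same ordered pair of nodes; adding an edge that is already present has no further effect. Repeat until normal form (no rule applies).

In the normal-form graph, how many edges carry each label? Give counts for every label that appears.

Answer: q:1

Steps:
initial: |V|=7 |E|=3  E = 0-q->3 1-q->2 2-q->5
step 1: apply R3 at {0↦0, 1↦2, 2↦3, 3↦4}  → |V|=5 |E|=2  E = 1-q->2 2-q->5
step 2: apply R3 at {0↦2, 1↦0, 2↦5, 3↦6}  → |V|=3 |E|=1  E = 1-q->2
normal form: no rule applies after step 2
NF edges: [(1, 2, 'q')]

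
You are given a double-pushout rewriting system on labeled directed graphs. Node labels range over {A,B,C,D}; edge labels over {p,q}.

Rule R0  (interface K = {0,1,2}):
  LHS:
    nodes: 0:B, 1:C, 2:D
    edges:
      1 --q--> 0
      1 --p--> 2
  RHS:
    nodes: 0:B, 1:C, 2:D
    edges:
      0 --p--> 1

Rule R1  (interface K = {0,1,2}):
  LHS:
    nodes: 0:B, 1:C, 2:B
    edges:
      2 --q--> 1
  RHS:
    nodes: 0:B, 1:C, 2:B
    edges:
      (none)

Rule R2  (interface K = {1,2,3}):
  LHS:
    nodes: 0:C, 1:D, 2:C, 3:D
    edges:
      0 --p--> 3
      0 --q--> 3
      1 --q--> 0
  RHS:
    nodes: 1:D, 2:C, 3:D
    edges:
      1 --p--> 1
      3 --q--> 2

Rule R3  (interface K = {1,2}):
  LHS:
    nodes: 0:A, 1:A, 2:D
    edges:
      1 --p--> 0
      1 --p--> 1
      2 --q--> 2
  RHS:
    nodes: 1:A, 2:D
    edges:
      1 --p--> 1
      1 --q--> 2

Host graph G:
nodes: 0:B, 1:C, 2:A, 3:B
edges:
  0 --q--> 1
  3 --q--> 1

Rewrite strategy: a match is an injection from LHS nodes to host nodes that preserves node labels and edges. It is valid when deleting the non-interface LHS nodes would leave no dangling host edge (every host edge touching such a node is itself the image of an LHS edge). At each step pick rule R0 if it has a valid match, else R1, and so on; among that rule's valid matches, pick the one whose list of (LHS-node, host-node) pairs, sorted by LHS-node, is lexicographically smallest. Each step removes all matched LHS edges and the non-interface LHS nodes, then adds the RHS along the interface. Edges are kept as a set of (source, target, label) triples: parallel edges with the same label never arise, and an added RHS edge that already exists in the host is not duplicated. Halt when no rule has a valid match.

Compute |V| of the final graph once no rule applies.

Answer: 4

Rewrite trace:
[0] host  ⇒  4 nodes, 2 edges  {0-q->1 3-q->1}
[1] R1 @ {0↦0, 1↦1, 2↦3}  ⇒  4 nodes, 1 edges  {0-q->1}
[2] R1 @ {0↦3, 1↦1, 2↦0}  ⇒  4 nodes, 0 edges  {∅}
normal form: no rule applies after step 2
NF nodes: {0:B, 1:C, 2:A, 3:B}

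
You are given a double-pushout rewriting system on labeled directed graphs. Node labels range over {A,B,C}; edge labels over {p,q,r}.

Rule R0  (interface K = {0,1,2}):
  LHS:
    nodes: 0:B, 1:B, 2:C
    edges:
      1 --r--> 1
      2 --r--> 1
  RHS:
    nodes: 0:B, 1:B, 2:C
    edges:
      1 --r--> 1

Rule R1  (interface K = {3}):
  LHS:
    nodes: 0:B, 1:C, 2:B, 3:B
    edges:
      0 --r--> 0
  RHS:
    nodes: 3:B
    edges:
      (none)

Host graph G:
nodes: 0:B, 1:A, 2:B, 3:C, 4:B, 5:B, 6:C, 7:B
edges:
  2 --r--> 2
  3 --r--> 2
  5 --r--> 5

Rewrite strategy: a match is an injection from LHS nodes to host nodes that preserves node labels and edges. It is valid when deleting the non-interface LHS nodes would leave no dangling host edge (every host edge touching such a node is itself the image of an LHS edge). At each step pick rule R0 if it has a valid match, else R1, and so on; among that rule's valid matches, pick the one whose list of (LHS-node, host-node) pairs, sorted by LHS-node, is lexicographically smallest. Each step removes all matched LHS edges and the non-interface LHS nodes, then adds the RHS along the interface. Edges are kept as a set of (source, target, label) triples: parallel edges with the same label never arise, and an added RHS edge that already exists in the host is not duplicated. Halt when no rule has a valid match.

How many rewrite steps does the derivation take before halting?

[0] host  ⇒  8 nodes, 3 edges  {2-r->2 3-r->2 5-r->5}
[1] R0 @ {0↦0, 1↦2, 2↦3}  ⇒  8 nodes, 2 edges  {2-r->2 5-r->5}
[2] R1 @ {0↦2, 1↦3, 2↦0, 3↦4}  ⇒  5 nodes, 1 edges  {5-r->5}
[3] R1 @ {0↦5, 1↦6, 2↦4, 3↦7}  ⇒  2 nodes, 0 edges  {∅}
final graph: no rule applies after step 3

Answer: 3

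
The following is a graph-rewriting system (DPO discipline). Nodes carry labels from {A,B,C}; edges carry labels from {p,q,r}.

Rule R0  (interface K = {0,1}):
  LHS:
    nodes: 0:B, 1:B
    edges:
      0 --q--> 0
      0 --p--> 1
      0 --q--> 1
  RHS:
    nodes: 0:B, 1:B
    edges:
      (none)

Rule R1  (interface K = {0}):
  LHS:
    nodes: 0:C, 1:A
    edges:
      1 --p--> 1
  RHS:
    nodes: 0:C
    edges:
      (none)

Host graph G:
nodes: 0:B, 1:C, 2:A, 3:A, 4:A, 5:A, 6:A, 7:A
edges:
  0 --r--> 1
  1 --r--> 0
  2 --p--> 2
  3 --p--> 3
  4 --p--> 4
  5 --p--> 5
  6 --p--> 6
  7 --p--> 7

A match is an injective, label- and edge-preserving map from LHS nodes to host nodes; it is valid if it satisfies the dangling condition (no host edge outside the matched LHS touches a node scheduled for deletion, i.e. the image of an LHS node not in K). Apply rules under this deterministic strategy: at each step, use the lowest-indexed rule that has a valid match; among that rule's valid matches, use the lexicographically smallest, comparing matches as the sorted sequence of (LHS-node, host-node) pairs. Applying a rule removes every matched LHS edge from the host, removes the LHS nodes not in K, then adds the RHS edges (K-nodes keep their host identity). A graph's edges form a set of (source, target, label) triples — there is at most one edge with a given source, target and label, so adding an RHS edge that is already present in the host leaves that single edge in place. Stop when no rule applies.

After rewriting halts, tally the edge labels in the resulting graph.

Answer: r:2

Steps:
[0] host  ⇒  8 nodes, 8 edges  {0-r->1 1-r->0 2-p->2 3-p->3 4-p->4 5-p->5 6-p->6 7-p->7}
[1] R1 @ {0↦1, 1↦2}  ⇒  7 nodes, 7 edges  {0-r->1 1-r->0 3-p->3 4-p->4 5-p->5 6-p->6 7-p->7}
[2] R1 @ {0↦1, 1↦3}  ⇒  6 nodes, 6 edges  {0-r->1 1-r->0 4-p->4 5-p->5 6-p->6 7-p->7}
[3] R1 @ {0↦1, 1↦4}  ⇒  5 nodes, 5 edges  {0-r->1 1-r->0 5-p->5 6-p->6 7-p->7}
[4] R1 @ {0↦1, 1↦5}  ⇒  4 nodes, 4 edges  {0-r->1 1-r->0 6-p->6 7-p->7}
[5] R1 @ {0↦1, 1↦6}  ⇒  3 nodes, 3 edges  {0-r->1 1-r->0 7-p->7}
[6] R1 @ {0↦1, 1↦7}  ⇒  2 nodes, 2 edges  {0-r->1 1-r->0}
normal form: no rule applies after step 6
NF edges: [(0, 1, 'r'), (1, 0, 'r')]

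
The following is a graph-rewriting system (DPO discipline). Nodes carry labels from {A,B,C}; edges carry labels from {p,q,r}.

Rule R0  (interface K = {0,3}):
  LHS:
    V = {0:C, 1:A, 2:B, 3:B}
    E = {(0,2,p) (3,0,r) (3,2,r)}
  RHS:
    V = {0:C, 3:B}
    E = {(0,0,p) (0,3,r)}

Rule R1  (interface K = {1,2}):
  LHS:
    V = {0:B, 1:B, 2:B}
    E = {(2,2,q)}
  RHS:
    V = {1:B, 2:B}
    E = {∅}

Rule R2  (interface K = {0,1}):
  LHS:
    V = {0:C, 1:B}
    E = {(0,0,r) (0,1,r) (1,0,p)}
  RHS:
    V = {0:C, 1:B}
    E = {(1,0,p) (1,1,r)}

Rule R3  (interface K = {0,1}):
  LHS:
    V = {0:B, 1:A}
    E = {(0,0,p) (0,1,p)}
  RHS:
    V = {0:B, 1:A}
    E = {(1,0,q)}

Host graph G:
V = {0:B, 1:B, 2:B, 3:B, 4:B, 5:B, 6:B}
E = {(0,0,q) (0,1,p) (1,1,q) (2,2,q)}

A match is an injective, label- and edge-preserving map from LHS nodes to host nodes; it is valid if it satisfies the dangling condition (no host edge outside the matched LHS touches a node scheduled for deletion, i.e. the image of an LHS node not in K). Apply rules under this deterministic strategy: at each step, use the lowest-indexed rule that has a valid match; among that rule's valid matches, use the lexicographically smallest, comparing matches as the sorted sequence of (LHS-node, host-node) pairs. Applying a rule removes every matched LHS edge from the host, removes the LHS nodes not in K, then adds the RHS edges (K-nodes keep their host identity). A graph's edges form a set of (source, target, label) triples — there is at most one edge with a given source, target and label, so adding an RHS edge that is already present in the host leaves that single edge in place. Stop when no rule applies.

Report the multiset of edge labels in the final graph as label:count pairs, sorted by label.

[0] host  ⇒  7 nodes, 4 edges  {0-q->0 0-p->1 1-q->1 2-q->2}
[1] R1 @ {0↦3, 1↦0, 2↦1}  ⇒  6 nodes, 3 edges  {0-q->0 0-p->1 2-q->2}
[2] R1 @ {0↦4, 1↦0, 2↦2}  ⇒  5 nodes, 2 edges  {0-q->0 0-p->1}
[3] R1 @ {0↦2, 1↦1, 2↦0}  ⇒  4 nodes, 1 edges  {0-p->1}
normal form: no rule applies after step 3
NF edges: [(0, 1, 'p')]

Answer: p:1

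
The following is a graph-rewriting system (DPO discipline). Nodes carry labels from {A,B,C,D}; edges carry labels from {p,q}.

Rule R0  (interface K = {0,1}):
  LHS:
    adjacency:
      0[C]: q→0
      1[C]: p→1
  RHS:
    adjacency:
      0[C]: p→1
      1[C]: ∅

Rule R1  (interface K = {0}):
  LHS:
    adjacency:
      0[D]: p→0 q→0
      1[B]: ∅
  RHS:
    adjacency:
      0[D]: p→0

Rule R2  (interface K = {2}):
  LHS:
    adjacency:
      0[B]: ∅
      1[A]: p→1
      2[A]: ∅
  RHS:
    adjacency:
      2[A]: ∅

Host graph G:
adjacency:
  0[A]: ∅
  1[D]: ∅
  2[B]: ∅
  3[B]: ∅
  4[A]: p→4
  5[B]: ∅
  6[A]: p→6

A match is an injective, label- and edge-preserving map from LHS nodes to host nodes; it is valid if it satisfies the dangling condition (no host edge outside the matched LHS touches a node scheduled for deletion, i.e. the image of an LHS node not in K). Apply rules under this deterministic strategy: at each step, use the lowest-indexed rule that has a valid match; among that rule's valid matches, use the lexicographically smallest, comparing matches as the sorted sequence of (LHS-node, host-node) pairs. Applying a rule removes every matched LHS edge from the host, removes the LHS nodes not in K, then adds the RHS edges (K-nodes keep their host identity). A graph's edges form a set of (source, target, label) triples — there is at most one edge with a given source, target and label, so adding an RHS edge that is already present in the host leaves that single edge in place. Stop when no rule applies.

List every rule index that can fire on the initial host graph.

R0: no valid match — LHS pattern not found
R1: no valid match — LHS pattern not found
R2: 12 valid matches — {0↦2, 1↦4, 2↦0}, {0↦2, 1↦4, 2↦6}, {0↦2, 1↦6, 2↦0} (+9 more)

Answer: [R2]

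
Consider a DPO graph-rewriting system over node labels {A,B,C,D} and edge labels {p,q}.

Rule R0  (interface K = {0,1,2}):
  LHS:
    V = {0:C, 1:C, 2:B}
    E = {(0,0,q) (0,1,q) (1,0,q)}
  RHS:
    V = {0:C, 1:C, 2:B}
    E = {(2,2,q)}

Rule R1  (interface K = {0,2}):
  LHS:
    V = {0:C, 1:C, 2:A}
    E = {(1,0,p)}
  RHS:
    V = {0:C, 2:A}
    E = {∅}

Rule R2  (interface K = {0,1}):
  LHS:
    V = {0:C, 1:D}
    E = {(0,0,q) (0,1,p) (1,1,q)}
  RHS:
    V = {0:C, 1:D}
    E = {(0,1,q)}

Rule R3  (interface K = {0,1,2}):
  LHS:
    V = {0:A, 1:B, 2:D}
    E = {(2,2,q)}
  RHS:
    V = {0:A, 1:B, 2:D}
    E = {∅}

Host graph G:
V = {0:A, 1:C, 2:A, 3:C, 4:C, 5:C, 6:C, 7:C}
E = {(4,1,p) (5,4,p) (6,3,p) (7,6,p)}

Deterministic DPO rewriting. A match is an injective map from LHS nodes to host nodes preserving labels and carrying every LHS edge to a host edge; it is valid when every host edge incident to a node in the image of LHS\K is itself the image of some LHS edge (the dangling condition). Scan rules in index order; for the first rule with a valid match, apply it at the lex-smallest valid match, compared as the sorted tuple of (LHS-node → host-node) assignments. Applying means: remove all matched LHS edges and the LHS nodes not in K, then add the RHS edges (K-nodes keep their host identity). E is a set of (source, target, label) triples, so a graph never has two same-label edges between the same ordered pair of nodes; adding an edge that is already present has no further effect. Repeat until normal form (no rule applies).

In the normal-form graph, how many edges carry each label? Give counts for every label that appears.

[0] host  ⇒  8 nodes, 4 edges  {4-p->1 5-p->4 6-p->3 7-p->6}
[1] R1 @ {0↦4, 1↦5, 2↦0}  ⇒  7 nodes, 3 edges  {4-p->1 6-p->3 7-p->6}
[2] R1 @ {0↦1, 1↦4, 2↦0}  ⇒  6 nodes, 2 edges  {6-p->3 7-p->6}
[3] R1 @ {0↦6, 1↦7, 2↦0}  ⇒  5 nodes, 1 edges  {6-p->3}
[4] R1 @ {0↦3, 1↦6, 2↦0}  ⇒  4 nodes, 0 edges  {∅}
final graph: no rule applies after step 4
NF edges: []

Answer: (no edges)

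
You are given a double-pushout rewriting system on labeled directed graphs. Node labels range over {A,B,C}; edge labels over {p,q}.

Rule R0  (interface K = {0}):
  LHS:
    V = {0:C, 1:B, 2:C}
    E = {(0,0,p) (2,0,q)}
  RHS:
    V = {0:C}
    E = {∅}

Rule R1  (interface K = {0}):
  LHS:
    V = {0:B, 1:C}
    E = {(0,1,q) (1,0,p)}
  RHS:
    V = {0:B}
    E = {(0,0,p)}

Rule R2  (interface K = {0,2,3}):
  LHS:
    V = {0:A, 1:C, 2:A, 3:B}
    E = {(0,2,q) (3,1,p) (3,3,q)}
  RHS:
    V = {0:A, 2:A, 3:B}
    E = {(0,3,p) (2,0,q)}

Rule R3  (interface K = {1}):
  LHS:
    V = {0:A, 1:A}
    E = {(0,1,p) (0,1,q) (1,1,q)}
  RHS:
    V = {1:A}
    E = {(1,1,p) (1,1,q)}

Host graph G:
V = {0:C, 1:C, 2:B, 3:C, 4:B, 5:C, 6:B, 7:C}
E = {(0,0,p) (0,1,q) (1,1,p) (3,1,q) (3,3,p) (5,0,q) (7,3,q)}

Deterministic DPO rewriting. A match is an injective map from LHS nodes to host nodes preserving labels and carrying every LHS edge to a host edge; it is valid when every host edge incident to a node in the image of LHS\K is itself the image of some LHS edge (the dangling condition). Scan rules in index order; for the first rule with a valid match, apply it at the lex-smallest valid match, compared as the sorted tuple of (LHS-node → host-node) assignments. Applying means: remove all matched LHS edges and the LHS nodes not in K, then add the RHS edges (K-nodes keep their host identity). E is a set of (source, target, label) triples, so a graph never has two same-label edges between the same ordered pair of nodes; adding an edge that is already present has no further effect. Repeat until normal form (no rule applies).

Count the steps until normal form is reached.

Answer: 3

Rewrite trace:
start.  V:8 E:7  edges: 0-p->0 0-q->1 1-p->1 3-q->1 3-p->3 5-q->0 7-q->3
1. fire R0 via {0↦0, 1↦2, 2↦5}  →  V:6 E:5  edges: 0-q->1 1-p->1 3-q->1 3-p->3 7-q->3
2. fire R0 via {0↦1, 1↦4, 2↦0}  →  V:4 E:3  edges: 3-q->1 3-p->3 7-q->3
3. fire R0 via {0↦3, 1↦6, 2↦7}  →  V:2 E:1  edges: 3-q->1
final graph: no rule applies after step 3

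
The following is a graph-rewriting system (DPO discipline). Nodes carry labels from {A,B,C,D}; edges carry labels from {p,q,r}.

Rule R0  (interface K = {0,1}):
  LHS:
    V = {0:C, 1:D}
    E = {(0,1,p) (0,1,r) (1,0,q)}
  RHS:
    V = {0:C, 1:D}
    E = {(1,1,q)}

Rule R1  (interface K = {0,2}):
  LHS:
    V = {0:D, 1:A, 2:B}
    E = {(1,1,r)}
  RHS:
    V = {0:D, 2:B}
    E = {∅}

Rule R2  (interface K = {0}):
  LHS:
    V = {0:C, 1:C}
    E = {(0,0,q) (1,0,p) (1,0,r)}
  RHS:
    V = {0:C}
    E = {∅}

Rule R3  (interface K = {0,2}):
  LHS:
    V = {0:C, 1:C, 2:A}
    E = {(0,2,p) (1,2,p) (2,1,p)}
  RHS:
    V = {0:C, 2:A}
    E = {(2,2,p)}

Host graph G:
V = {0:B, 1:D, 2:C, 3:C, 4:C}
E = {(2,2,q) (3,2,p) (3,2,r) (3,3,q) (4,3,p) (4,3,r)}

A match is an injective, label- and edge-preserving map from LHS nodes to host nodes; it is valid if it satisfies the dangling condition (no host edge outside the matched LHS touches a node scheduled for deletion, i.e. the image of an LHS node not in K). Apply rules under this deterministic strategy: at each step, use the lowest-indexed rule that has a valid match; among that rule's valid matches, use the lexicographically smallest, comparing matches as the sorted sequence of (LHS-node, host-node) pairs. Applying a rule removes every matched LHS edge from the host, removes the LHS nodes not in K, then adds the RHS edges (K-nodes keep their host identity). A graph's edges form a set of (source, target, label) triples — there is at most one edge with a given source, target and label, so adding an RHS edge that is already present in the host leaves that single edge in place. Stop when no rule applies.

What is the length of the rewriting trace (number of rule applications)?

Answer: 2

Rewrite trace:
initial: |V|=5 |E|=6  E = 2-q->2 3-p->2 3-r->2 3-q->3 4-p->3 4-r->3
step 1: apply R2 at {0↦3, 1↦4}  → |V|=4 |E|=3  E = 2-q->2 3-p->2 3-r->2
step 2: apply R2 at {0↦2, 1↦3}  → |V|=3 |E|=0  E = ∅
halt: no rule applies after step 2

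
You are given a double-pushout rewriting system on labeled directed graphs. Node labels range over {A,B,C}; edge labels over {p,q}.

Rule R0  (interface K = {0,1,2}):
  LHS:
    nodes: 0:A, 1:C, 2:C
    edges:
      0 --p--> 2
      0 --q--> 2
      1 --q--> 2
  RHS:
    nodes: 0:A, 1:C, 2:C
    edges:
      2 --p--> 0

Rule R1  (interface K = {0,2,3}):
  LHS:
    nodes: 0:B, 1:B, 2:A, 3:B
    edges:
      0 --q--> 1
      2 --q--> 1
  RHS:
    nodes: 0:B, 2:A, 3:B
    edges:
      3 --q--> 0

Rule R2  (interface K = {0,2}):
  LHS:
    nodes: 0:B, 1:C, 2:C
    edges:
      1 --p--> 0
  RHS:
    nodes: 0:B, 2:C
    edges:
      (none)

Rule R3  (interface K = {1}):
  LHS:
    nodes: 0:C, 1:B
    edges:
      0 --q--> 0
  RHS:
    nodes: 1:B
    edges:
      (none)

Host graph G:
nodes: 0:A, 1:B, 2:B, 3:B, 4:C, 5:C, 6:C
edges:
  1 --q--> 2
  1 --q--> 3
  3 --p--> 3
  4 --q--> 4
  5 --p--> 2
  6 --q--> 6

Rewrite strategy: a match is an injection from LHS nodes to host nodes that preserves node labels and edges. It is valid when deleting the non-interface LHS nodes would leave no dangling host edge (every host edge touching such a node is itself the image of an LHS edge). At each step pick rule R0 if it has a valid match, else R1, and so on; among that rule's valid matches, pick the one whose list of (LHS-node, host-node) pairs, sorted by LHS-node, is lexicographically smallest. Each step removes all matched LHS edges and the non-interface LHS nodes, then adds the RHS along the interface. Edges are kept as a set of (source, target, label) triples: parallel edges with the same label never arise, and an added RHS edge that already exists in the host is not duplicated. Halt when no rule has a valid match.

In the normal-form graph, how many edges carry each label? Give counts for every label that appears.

[0] host  ⇒  7 nodes, 6 edges  {1-q->2 1-q->3 3-p->3 4-q->4 5-p->2 6-q->6}
[1] R2 @ {0↦2, 1↦5, 2↦4}  ⇒  6 nodes, 5 edges  {1-q->2 1-q->3 3-p->3 4-q->4 6-q->6}
[2] R3 @ {0↦4, 1↦1}  ⇒  5 nodes, 4 edges  {1-q->2 1-q->3 3-p->3 6-q->6}
[3] R3 @ {0↦6, 1↦1}  ⇒  4 nodes, 3 edges  {1-q->2 1-q->3 3-p->3}
halt: no rule applies after step 3
NF edges: [(1, 2, 'q'), (1, 3, 'q'), (3, 3, 'p')]

Answer: p:1 q:2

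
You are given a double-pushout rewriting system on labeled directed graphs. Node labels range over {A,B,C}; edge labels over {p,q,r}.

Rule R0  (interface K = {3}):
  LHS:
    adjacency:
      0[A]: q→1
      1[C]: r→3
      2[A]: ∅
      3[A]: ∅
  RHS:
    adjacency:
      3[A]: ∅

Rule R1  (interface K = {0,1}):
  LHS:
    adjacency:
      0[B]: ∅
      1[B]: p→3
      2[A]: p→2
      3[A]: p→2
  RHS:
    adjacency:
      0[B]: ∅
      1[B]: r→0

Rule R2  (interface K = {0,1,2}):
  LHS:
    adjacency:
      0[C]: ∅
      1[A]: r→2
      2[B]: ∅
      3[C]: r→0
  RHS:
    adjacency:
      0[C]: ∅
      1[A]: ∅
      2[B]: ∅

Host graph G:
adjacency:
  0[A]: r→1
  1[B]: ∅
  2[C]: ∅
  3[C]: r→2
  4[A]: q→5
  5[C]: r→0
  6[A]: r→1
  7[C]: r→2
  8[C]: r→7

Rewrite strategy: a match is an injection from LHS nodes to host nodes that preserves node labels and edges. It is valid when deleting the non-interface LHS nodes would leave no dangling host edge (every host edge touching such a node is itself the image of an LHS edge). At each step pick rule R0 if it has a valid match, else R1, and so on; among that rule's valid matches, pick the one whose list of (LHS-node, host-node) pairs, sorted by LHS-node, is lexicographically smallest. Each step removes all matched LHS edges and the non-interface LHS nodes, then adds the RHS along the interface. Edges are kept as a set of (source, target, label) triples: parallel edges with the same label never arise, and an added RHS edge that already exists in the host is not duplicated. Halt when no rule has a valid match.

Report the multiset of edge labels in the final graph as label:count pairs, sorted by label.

start.  V:9 E:7  edges: 0-r->1 3-r->2 4-q->5 5-r->0 6-r->1 7-r->2 8-r->7
1. fire R2 via {0↦2, 1↦0, 2↦1, 3↦3}  →  V:8 E:5  edges: 4-q->5 5-r->0 6-r->1 7-r->2 8-r->7
2. fire R2 via {0↦7, 1↦6, 2↦1, 3↦8}  →  V:7 E:3  edges: 4-q->5 5-r->0 7-r->2
3. fire R0 via {0↦4, 1↦5, 2↦6, 3↦0}  →  V:4 E:1  edges: 7-r->2
halt: no rule applies after step 3
NF edges: [(7, 2, 'r')]

Answer: r:1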